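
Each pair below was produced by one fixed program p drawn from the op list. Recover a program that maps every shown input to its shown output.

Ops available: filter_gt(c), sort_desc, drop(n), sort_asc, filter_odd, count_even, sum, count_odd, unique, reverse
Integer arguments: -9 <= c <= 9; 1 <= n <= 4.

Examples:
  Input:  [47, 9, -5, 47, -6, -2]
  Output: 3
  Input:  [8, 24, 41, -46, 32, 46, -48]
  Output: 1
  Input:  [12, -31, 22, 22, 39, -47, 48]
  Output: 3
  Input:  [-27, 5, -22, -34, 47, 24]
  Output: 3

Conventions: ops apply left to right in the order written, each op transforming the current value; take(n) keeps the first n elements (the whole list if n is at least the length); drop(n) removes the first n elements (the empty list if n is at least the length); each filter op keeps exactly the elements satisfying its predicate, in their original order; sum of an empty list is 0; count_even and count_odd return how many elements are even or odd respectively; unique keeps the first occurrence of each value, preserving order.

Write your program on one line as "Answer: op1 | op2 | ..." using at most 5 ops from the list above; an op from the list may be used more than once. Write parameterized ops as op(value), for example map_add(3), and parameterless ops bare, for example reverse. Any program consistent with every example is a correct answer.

unique | filter_odd | sort_desc | count_odd

Check, running the answer program on each example:
  [47, 9, -5, 47, -6, -2] -> [47, 9, -5, -6, -2] -> [47, 9, -5] -> [47, 9, -5] -> 3
  [8, 24, 41, -46, 32, 46, -48] -> [8, 24, 41, -46, 32, 46, -48] -> [41] -> [41] -> 1
  [12, -31, 22, 22, 39, -47, 48] -> [12, -31, 22, 39, -47, 48] -> [-31, 39, -47] -> [39, -31, -47] -> 3
  [-27, 5, -22, -34, 47, 24] -> [-27, 5, -22, -34, 47, 24] -> [-27, 5, 47] -> [47, 5, -27] -> 3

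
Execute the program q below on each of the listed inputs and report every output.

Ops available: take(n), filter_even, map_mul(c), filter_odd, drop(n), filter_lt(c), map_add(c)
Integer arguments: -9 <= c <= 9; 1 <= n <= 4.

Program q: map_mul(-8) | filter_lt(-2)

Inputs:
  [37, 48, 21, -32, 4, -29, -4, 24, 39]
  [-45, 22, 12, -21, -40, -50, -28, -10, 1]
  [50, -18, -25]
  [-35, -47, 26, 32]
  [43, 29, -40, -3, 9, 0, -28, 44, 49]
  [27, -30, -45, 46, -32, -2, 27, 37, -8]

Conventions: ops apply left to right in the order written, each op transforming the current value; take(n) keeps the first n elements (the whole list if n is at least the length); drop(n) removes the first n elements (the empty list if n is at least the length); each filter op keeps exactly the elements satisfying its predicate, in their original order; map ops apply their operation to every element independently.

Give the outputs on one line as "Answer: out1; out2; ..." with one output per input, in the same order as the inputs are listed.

[-296, -384, -168, -32, -192, -312]; [-176, -96, -8]; [-400]; [-208, -256]; [-344, -232, -72, -352, -392]; [-216, -368, -216, -296]

Execution, op by op:
  [37, 48, 21, -32, 4, -29, -4, 24, 39] -> [-296, -384, -168, 256, -32, 232, 32, -192, -312] -> [-296, -384, -168, -32, -192, -312]
  [-45, 22, 12, -21, -40, -50, -28, -10, 1] -> [360, -176, -96, 168, 320, 400, 224, 80, -8] -> [-176, -96, -8]
  [50, -18, -25] -> [-400, 144, 200] -> [-400]
  [-35, -47, 26, 32] -> [280, 376, -208, -256] -> [-208, -256]
  [43, 29, -40, -3, 9, 0, -28, 44, 49] -> [-344, -232, 320, 24, -72, 0, 224, -352, -392] -> [-344, -232, -72, -352, -392]
  [27, -30, -45, 46, -32, -2, 27, 37, -8] -> [-216, 240, 360, -368, 256, 16, -216, -296, 64] -> [-216, -368, -216, -296]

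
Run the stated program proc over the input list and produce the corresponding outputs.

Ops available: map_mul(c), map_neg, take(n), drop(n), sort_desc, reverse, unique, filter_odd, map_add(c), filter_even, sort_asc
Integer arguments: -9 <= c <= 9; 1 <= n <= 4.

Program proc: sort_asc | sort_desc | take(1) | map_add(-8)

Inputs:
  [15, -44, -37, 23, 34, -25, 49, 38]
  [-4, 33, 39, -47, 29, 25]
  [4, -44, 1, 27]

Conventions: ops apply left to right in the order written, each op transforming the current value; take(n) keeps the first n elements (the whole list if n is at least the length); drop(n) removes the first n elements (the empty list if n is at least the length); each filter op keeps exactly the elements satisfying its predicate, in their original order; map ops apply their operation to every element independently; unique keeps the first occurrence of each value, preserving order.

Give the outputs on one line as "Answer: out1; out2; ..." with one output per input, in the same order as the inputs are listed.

[41]; [31]; [19]

Execution, op by op:
  [15, -44, -37, 23, 34, -25, 49, 38] -> [-44, -37, -25, 15, 23, 34, 38, 49] -> [49, 38, 34, 23, 15, -25, -37, -44] -> [49] -> [41]
  [-4, 33, 39, -47, 29, 25] -> [-47, -4, 25, 29, 33, 39] -> [39, 33, 29, 25, -4, -47] -> [39] -> [31]
  [4, -44, 1, 27] -> [-44, 1, 4, 27] -> [27, 4, 1, -44] -> [27] -> [19]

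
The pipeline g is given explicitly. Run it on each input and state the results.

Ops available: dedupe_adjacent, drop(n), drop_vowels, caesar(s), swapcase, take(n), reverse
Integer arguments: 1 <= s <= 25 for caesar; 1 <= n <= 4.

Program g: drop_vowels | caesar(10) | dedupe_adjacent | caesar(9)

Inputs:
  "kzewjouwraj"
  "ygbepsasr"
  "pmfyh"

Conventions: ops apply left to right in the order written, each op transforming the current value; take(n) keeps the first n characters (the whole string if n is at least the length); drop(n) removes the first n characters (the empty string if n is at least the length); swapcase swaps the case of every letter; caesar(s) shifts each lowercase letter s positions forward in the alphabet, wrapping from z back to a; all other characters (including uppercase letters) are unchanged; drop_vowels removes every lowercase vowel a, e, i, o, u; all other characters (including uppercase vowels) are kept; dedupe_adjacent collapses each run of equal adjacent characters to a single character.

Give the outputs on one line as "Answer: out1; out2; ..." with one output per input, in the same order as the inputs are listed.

Execution, op by op:
  "kzewjouwraj" -> "kzwjwrj" -> "ujgtgbt" -> "ujgtgbt" -> "dspcpkc"
  "ygbepsasr" -> "ygbpssr" -> "iqlzccb" -> "iqlzcb" -> "rzuilk"
  "pmfyh" -> "pmfyh" -> "zwpir" -> "zwpir" -> "ifyra"

"dspcpkc"; "rzuilk"; "ifyra"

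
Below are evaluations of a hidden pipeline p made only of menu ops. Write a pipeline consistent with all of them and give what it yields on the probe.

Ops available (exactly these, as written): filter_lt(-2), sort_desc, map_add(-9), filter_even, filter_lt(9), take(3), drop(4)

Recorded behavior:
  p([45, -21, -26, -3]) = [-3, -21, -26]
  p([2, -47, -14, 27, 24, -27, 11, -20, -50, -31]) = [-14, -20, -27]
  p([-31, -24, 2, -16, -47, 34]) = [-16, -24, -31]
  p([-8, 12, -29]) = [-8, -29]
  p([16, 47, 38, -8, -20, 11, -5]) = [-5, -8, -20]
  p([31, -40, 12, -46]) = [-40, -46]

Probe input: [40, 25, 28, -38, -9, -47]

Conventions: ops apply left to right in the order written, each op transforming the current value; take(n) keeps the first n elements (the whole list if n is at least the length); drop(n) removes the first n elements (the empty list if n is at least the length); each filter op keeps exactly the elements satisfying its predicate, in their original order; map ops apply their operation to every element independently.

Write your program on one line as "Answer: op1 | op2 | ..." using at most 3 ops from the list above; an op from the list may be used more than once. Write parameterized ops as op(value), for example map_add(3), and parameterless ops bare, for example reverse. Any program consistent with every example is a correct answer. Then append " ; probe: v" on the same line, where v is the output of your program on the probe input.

sort_desc | filter_lt(-2) | take(3) ; probe: [-9, -38, -47]

Check, running the answer program on each example:
  [45, -21, -26, -3] -> [45, -3, -21, -26] -> [-3, -21, -26] -> [-3, -21, -26]
  [2, -47, -14, 27, 24, -27, 11, -20, -50, -31] -> [27, 24, 11, 2, -14, -20, -27, -31, -47, -50] -> [-14, -20, -27, -31, -47, -50] -> [-14, -20, -27]
  [-31, -24, 2, -16, -47, 34] -> [34, 2, -16, -24, -31, -47] -> [-16, -24, -31, -47] -> [-16, -24, -31]
  [-8, 12, -29] -> [12, -8, -29] -> [-8, -29] -> [-8, -29]
  [16, 47, 38, -8, -20, 11, -5] -> [47, 38, 16, 11, -5, -8, -20] -> [-5, -8, -20] -> [-5, -8, -20]
  [31, -40, 12, -46] -> [31, 12, -40, -46] -> [-40, -46] -> [-40, -46]
  probe: [40, 25, 28, -38, -9, -47] -> [40, 28, 25, -9, -38, -47] -> [-9, -38, -47] -> [-9, -38, -47]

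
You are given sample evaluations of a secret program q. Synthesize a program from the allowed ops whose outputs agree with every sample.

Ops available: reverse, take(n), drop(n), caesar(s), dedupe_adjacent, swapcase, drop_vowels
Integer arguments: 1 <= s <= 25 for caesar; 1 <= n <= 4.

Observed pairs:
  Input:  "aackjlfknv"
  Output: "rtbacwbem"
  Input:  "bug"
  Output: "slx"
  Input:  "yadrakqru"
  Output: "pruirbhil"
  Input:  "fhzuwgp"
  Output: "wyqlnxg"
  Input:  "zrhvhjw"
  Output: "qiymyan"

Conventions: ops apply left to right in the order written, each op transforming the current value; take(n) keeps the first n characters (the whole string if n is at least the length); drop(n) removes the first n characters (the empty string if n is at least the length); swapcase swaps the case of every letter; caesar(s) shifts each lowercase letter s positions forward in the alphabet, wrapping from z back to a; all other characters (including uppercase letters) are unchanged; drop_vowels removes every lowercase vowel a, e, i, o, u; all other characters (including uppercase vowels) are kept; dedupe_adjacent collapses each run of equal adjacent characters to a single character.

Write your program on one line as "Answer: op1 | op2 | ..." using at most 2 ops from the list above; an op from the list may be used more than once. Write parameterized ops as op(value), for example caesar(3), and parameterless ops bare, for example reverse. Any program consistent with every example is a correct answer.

caesar(17) | dedupe_adjacent

Check, running the answer program on each example:
  "aackjlfknv" -> "rrtbacwbem" -> "rtbacwbem"
  "bug" -> "slx" -> "slx"
  "yadrakqru" -> "pruirbhil" -> "pruirbhil"
  "fhzuwgp" -> "wyqlnxg" -> "wyqlnxg"
  "zrhvhjw" -> "qiymyan" -> "qiymyan"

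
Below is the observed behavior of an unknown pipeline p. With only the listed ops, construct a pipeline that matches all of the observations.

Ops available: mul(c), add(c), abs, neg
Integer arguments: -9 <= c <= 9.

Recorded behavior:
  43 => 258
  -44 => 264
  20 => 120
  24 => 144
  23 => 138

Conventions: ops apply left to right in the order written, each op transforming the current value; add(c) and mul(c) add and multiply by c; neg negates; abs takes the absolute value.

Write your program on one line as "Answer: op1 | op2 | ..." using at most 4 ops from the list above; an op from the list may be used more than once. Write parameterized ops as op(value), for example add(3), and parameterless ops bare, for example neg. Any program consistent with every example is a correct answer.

neg | mul(6) | neg | abs

Check, running the answer program on each example:
  43 -> -43 -> -258 -> 258 -> 258
  -44 -> 44 -> 264 -> -264 -> 264
  20 -> -20 -> -120 -> 120 -> 120
  24 -> -24 -> -144 -> 144 -> 144
  23 -> -23 -> -138 -> 138 -> 138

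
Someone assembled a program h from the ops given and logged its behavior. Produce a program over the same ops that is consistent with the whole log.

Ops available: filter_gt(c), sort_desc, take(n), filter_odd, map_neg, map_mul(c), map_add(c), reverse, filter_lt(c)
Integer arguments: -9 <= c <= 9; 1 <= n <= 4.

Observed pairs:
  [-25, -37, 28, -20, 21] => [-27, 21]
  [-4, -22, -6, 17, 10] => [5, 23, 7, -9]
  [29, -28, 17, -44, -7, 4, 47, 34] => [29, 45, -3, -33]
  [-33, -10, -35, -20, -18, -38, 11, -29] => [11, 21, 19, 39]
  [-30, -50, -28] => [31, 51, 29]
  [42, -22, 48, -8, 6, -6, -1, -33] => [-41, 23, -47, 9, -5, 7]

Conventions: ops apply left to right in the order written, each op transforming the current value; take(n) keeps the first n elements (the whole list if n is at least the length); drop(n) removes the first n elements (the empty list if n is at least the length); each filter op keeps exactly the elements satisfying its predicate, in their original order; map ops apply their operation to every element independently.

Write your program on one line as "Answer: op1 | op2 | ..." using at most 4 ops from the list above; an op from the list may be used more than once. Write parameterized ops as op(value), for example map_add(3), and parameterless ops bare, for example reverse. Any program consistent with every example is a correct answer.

map_add(-6) | map_add(5) | map_neg | filter_odd

Check, running the answer program on each example:
  [-25, -37, 28, -20, 21] -> [-31, -43, 22, -26, 15] -> [-26, -38, 27, -21, 20] -> [26, 38, -27, 21, -20] -> [-27, 21]
  [-4, -22, -6, 17, 10] -> [-10, -28, -12, 11, 4] -> [-5, -23, -7, 16, 9] -> [5, 23, 7, -16, -9] -> [5, 23, 7, -9]
  [29, -28, 17, -44, -7, 4, 47, 34] -> [23, -34, 11, -50, -13, -2, 41, 28] -> [28, -29, 16, -45, -8, 3, 46, 33] -> [-28, 29, -16, 45, 8, -3, -46, -33] -> [29, 45, -3, -33]
  [-33, -10, -35, -20, -18, -38, 11, -29] -> [-39, -16, -41, -26, -24, -44, 5, -35] -> [-34, -11, -36, -21, -19, -39, 10, -30] -> [34, 11, 36, 21, 19, 39, -10, 30] -> [11, 21, 19, 39]
  [-30, -50, -28] -> [-36, -56, -34] -> [-31, -51, -29] -> [31, 51, 29] -> [31, 51, 29]
  [42, -22, 48, -8, 6, -6, -1, -33] -> [36, -28, 42, -14, 0, -12, -7, -39] -> [41, -23, 47, -9, 5, -7, -2, -34] -> [-41, 23, -47, 9, -5, 7, 2, 34] -> [-41, 23, -47, 9, -5, 7]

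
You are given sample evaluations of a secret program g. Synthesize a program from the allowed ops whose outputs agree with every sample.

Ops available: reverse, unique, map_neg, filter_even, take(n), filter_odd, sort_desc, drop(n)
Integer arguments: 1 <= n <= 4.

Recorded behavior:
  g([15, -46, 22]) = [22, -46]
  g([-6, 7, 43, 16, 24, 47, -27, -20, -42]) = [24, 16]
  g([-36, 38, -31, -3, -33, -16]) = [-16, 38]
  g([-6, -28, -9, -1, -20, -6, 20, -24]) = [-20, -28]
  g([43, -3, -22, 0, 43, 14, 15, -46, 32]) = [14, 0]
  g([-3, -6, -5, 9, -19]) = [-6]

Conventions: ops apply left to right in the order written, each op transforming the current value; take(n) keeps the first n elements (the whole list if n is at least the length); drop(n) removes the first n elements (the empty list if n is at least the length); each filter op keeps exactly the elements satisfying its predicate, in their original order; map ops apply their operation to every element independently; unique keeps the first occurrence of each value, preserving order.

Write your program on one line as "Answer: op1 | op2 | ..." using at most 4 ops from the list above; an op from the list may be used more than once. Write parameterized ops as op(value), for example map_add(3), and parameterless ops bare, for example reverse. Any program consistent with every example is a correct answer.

filter_even | take(3) | reverse | take(2)

Check, running the answer program on each example:
  [15, -46, 22] -> [-46, 22] -> [-46, 22] -> [22, -46] -> [22, -46]
  [-6, 7, 43, 16, 24, 47, -27, -20, -42] -> [-6, 16, 24, -20, -42] -> [-6, 16, 24] -> [24, 16, -6] -> [24, 16]
  [-36, 38, -31, -3, -33, -16] -> [-36, 38, -16] -> [-36, 38, -16] -> [-16, 38, -36] -> [-16, 38]
  [-6, -28, -9, -1, -20, -6, 20, -24] -> [-6, -28, -20, -6, 20, -24] -> [-6, -28, -20] -> [-20, -28, -6] -> [-20, -28]
  [43, -3, -22, 0, 43, 14, 15, -46, 32] -> [-22, 0, 14, -46, 32] -> [-22, 0, 14] -> [14, 0, -22] -> [14, 0]
  [-3, -6, -5, 9, -19] -> [-6] -> [-6] -> [-6] -> [-6]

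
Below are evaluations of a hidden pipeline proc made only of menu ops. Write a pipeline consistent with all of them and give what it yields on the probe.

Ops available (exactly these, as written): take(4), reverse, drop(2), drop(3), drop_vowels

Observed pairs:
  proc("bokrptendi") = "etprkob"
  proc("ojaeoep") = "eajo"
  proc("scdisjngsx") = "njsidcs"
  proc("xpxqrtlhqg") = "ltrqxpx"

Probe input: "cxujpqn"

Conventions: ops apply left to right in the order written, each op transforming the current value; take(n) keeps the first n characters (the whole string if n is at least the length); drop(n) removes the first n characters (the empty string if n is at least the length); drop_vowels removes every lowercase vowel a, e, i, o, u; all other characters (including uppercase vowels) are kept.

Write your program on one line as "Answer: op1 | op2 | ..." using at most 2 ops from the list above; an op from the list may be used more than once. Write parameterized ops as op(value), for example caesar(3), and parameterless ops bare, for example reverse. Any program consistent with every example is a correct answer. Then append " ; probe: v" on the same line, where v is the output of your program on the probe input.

reverse | drop(3) ; probe: "juxc"

Check, running the answer program on each example:
  "bokrptendi" -> "idnetprkob" -> "etprkob"
  "ojaeoep" -> "peoeajo" -> "eajo"
  "scdisjngsx" -> "xsgnjsidcs" -> "njsidcs"
  "xpxqrtlhqg" -> "gqhltrqxpx" -> "ltrqxpx"
  probe: "cxujpqn" -> "nqpjuxc" -> "juxc"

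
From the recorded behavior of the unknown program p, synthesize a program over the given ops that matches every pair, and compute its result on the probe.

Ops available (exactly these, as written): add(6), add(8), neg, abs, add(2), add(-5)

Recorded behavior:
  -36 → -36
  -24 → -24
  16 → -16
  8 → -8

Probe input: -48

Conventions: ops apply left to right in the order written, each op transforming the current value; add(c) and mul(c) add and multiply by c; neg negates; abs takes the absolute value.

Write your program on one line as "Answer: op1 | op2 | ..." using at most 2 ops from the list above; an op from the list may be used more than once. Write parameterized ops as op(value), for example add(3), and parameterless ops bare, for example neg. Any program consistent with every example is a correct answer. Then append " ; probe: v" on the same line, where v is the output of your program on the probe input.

abs | neg ; probe: -48

Check, running the answer program on each example:
  -36 -> 36 -> -36
  -24 -> 24 -> -24
  16 -> 16 -> -16
  8 -> 8 -> -8
  probe: -48 -> 48 -> -48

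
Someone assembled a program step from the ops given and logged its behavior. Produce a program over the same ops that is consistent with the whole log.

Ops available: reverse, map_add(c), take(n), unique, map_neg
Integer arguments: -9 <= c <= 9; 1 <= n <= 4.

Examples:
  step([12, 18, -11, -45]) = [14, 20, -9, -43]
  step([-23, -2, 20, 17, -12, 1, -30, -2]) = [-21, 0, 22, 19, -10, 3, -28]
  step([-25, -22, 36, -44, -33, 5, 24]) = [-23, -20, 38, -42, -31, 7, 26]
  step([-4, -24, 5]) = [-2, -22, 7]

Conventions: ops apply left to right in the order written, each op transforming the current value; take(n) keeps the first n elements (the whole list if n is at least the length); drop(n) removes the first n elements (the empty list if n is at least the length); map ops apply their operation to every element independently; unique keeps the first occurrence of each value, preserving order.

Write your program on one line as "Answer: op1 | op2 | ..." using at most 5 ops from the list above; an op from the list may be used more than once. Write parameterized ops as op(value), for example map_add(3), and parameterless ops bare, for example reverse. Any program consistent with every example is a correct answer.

map_neg | unique | map_neg | map_add(2)

Check, running the answer program on each example:
  [12, 18, -11, -45] -> [-12, -18, 11, 45] -> [-12, -18, 11, 45] -> [12, 18, -11, -45] -> [14, 20, -9, -43]
  [-23, -2, 20, 17, -12, 1, -30, -2] -> [23, 2, -20, -17, 12, -1, 30, 2] -> [23, 2, -20, -17, 12, -1, 30] -> [-23, -2, 20, 17, -12, 1, -30] -> [-21, 0, 22, 19, -10, 3, -28]
  [-25, -22, 36, -44, -33, 5, 24] -> [25, 22, -36, 44, 33, -5, -24] -> [25, 22, -36, 44, 33, -5, -24] -> [-25, -22, 36, -44, -33, 5, 24] -> [-23, -20, 38, -42, -31, 7, 26]
  [-4, -24, 5] -> [4, 24, -5] -> [4, 24, -5] -> [-4, -24, 5] -> [-2, -22, 7]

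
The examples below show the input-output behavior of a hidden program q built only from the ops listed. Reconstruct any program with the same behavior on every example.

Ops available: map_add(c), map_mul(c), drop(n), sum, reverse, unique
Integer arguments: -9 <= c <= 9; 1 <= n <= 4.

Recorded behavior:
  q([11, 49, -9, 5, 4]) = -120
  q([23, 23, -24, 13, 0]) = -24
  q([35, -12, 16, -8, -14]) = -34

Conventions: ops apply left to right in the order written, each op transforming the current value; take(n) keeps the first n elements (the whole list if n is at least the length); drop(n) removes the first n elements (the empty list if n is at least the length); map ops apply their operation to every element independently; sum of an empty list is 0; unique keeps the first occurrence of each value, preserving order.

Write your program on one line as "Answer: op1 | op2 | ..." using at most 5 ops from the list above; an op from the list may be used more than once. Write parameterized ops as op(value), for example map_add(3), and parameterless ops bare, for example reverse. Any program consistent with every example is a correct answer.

map_mul(2) | map_mul(-1) | unique | sum

Check, running the answer program on each example:
  [11, 49, -9, 5, 4] -> [22, 98, -18, 10, 8] -> [-22, -98, 18, -10, -8] -> [-22, -98, 18, -10, -8] -> -120
  [23, 23, -24, 13, 0] -> [46, 46, -48, 26, 0] -> [-46, -46, 48, -26, 0] -> [-46, 48, -26, 0] -> -24
  [35, -12, 16, -8, -14] -> [70, -24, 32, -16, -28] -> [-70, 24, -32, 16, 28] -> [-70, 24, -32, 16, 28] -> -34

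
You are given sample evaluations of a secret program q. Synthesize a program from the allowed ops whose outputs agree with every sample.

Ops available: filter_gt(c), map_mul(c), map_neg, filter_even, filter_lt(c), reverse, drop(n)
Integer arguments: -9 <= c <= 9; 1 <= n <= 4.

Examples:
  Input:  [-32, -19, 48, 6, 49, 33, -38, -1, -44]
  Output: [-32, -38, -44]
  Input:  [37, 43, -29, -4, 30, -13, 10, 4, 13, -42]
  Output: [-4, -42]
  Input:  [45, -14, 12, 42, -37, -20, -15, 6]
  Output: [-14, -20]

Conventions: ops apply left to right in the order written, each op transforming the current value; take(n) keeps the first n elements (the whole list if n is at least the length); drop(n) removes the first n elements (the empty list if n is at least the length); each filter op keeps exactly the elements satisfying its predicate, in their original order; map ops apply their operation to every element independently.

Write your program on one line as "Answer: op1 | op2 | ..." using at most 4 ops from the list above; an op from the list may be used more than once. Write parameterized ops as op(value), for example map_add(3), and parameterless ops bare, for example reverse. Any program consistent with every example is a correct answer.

map_neg | filter_even | filter_gt(3) | map_neg

Check, running the answer program on each example:
  [-32, -19, 48, 6, 49, 33, -38, -1, -44] -> [32, 19, -48, -6, -49, -33, 38, 1, 44] -> [32, -48, -6, 38, 44] -> [32, 38, 44] -> [-32, -38, -44]
  [37, 43, -29, -4, 30, -13, 10, 4, 13, -42] -> [-37, -43, 29, 4, -30, 13, -10, -4, -13, 42] -> [4, -30, -10, -4, 42] -> [4, 42] -> [-4, -42]
  [45, -14, 12, 42, -37, -20, -15, 6] -> [-45, 14, -12, -42, 37, 20, 15, -6] -> [14, -12, -42, 20, -6] -> [14, 20] -> [-14, -20]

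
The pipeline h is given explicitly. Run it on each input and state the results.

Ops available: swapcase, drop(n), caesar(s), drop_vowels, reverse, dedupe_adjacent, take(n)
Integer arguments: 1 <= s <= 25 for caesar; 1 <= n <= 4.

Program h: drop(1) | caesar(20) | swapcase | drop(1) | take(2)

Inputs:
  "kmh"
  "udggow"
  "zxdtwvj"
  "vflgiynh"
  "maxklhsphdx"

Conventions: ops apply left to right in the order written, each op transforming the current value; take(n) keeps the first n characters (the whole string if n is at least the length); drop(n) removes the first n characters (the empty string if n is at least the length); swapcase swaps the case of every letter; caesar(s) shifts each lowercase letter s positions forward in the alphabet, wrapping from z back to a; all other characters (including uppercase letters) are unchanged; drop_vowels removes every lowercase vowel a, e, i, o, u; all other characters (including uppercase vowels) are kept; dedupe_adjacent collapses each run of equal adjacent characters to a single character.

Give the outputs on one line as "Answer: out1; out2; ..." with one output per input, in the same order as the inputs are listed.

"B"; "AA"; "XN"; "FA"; "RE"

Execution, op by op:
  "kmh" -> "mh" -> "gb" -> "GB" -> "B" -> "B"
  "udggow" -> "dggow" -> "xaaiq" -> "XAAIQ" -> "AAIQ" -> "AA"
  "zxdtwvj" -> "xdtwvj" -> "rxnqpd" -> "RXNQPD" -> "XNQPD" -> "XN"
  "vflgiynh" -> "flgiynh" -> "zfacshb" -> "ZFACSHB" -> "FACSHB" -> "FA"
  "maxklhsphdx" -> "axklhsphdx" -> "urefbmjbxr" -> "UREFBMJBXR" -> "REFBMJBXR" -> "RE"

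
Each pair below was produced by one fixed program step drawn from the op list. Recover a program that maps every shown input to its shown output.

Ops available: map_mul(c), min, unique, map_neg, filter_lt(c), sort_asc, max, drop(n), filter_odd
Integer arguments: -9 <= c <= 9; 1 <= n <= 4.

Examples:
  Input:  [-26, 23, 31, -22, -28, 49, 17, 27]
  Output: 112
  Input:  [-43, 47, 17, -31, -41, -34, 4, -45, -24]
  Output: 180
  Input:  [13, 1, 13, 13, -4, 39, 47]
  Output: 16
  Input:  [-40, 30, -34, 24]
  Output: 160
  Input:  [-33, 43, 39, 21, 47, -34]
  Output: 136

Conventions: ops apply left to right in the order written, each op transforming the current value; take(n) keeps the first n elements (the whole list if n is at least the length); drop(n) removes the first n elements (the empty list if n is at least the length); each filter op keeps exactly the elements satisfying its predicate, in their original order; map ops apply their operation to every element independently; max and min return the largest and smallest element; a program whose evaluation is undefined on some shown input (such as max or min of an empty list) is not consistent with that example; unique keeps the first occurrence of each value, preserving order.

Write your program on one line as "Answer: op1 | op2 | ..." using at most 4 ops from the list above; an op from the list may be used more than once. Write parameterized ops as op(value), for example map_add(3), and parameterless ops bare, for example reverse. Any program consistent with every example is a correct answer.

filter_lt(8) | map_mul(4) | map_neg | max

Check, running the answer program on each example:
  [-26, 23, 31, -22, -28, 49, 17, 27] -> [-26, -22, -28] -> [-104, -88, -112] -> [104, 88, 112] -> 112
  [-43, 47, 17, -31, -41, -34, 4, -45, -24] -> [-43, -31, -41, -34, 4, -45, -24] -> [-172, -124, -164, -136, 16, -180, -96] -> [172, 124, 164, 136, -16, 180, 96] -> 180
  [13, 1, 13, 13, -4, 39, 47] -> [1, -4] -> [4, -16] -> [-4, 16] -> 16
  [-40, 30, -34, 24] -> [-40, -34] -> [-160, -136] -> [160, 136] -> 160
  [-33, 43, 39, 21, 47, -34] -> [-33, -34] -> [-132, -136] -> [132, 136] -> 136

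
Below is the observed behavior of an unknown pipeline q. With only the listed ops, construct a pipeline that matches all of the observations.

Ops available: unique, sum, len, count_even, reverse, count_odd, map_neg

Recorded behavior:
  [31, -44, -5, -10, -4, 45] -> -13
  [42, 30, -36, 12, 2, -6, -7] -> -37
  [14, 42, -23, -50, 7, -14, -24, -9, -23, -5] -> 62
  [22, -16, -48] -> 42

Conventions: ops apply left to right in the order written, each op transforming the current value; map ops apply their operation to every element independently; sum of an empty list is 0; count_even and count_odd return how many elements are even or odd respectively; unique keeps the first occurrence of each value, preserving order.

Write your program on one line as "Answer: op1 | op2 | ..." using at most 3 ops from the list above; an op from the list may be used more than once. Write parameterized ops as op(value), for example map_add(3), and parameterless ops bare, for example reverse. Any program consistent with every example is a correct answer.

unique | map_neg | sum

Check, running the answer program on each example:
  [31, -44, -5, -10, -4, 45] -> [31, -44, -5, -10, -4, 45] -> [-31, 44, 5, 10, 4, -45] -> -13
  [42, 30, -36, 12, 2, -6, -7] -> [42, 30, -36, 12, 2, -6, -7] -> [-42, -30, 36, -12, -2, 6, 7] -> -37
  [14, 42, -23, -50, 7, -14, -24, -9, -23, -5] -> [14, 42, -23, -50, 7, -14, -24, -9, -5] -> [-14, -42, 23, 50, -7, 14, 24, 9, 5] -> 62
  [22, -16, -48] -> [22, -16, -48] -> [-22, 16, 48] -> 42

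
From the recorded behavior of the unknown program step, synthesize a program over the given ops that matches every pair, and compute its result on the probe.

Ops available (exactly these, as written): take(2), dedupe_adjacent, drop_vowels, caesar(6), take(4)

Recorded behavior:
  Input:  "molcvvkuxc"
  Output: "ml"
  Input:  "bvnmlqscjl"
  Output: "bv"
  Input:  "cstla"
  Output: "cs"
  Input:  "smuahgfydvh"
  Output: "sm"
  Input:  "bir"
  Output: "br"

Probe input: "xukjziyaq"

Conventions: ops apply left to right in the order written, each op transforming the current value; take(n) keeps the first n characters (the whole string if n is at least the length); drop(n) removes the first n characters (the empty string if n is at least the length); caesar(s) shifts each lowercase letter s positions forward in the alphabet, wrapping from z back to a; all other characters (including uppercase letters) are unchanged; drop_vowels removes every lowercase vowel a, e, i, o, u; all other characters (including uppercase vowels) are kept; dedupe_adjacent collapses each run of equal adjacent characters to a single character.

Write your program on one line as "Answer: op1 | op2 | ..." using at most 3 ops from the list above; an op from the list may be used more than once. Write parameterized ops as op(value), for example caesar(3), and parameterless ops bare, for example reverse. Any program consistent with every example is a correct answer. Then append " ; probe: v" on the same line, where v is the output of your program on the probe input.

drop_vowels | take(2) ; probe: "xk"

Check, running the answer program on each example:
  "molcvvkuxc" -> "mlcvvkxc" -> "ml"
  "bvnmlqscjl" -> "bvnmlqscjl" -> "bv"
  "cstla" -> "cstl" -> "cs"
  "smuahgfydvh" -> "smhgfydvh" -> "sm"
  "bir" -> "br" -> "br"
  probe: "xukjziyaq" -> "xkjzyq" -> "xk"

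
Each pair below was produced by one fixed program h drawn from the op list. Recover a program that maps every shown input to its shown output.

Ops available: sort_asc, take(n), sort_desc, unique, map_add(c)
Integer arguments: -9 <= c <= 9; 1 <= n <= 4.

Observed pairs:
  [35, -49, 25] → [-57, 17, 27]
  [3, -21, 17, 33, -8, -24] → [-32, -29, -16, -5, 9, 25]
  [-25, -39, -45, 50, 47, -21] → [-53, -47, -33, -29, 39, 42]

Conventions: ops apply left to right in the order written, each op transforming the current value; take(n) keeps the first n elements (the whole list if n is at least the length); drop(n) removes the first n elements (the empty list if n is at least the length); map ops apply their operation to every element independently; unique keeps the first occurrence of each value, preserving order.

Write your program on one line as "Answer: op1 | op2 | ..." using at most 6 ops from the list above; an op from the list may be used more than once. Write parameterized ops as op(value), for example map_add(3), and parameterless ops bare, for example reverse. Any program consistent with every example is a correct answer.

sort_desc | map_add(-9) | map_add(-1) | sort_asc | map_add(2)

Check, running the answer program on each example:
  [35, -49, 25] -> [35, 25, -49] -> [26, 16, -58] -> [25, 15, -59] -> [-59, 15, 25] -> [-57, 17, 27]
  [3, -21, 17, 33, -8, -24] -> [33, 17, 3, -8, -21, -24] -> [24, 8, -6, -17, -30, -33] -> [23, 7, -7, -18, -31, -34] -> [-34, -31, -18, -7, 7, 23] -> [-32, -29, -16, -5, 9, 25]
  [-25, -39, -45, 50, 47, -21] -> [50, 47, -21, -25, -39, -45] -> [41, 38, -30, -34, -48, -54] -> [40, 37, -31, -35, -49, -55] -> [-55, -49, -35, -31, 37, 40] -> [-53, -47, -33, -29, 39, 42]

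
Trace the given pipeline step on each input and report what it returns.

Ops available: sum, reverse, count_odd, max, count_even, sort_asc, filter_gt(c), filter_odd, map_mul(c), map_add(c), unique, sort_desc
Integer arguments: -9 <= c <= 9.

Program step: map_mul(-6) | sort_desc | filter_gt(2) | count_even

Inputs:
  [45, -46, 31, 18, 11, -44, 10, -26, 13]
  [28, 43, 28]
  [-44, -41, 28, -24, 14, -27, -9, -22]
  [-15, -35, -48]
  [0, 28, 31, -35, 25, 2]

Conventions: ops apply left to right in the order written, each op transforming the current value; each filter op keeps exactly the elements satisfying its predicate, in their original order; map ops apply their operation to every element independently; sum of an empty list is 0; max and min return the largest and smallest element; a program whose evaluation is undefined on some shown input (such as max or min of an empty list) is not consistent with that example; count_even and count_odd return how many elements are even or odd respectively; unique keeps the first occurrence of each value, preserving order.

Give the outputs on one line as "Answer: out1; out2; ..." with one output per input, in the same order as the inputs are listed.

Execution, op by op:
  [45, -46, 31, 18, 11, -44, 10, -26, 13] -> [-270, 276, -186, -108, -66, 264, -60, 156, -78] -> [276, 264, 156, -60, -66, -78, -108, -186, -270] -> [276, 264, 156] -> 3
  [28, 43, 28] -> [-168, -258, -168] -> [-168, -168, -258] -> [] -> 0
  [-44, -41, 28, -24, 14, -27, -9, -22] -> [264, 246, -168, 144, -84, 162, 54, 132] -> [264, 246, 162, 144, 132, 54, -84, -168] -> [264, 246, 162, 144, 132, 54] -> 6
  [-15, -35, -48] -> [90, 210, 288] -> [288, 210, 90] -> [288, 210, 90] -> 3
  [0, 28, 31, -35, 25, 2] -> [0, -168, -186, 210, -150, -12] -> [210, 0, -12, -150, -168, -186] -> [210] -> 1

3; 0; 6; 3; 1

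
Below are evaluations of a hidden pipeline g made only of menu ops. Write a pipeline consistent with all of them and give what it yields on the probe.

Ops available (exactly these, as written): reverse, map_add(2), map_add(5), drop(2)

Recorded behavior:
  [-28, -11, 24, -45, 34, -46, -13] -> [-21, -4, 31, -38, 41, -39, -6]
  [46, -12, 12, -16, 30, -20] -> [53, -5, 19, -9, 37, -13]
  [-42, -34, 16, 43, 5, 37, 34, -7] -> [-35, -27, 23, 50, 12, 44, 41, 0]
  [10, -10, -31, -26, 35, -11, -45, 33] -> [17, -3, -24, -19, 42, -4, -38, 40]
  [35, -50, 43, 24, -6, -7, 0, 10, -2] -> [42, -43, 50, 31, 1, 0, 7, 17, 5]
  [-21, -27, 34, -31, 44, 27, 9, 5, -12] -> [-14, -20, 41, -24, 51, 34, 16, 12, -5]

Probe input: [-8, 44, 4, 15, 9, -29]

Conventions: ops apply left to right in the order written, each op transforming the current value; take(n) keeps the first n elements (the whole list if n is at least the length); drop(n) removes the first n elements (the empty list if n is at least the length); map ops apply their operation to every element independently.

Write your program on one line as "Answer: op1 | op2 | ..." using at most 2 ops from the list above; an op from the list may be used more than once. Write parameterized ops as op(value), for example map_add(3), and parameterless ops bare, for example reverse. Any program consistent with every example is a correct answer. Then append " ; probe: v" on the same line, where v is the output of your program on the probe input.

map_add(2) | map_add(5) ; probe: [-1, 51, 11, 22, 16, -22]

Check, running the answer program on each example:
  [-28, -11, 24, -45, 34, -46, -13] -> [-26, -9, 26, -43, 36, -44, -11] -> [-21, -4, 31, -38, 41, -39, -6]
  [46, -12, 12, -16, 30, -20] -> [48, -10, 14, -14, 32, -18] -> [53, -5, 19, -9, 37, -13]
  [-42, -34, 16, 43, 5, 37, 34, -7] -> [-40, -32, 18, 45, 7, 39, 36, -5] -> [-35, -27, 23, 50, 12, 44, 41, 0]
  [10, -10, -31, -26, 35, -11, -45, 33] -> [12, -8, -29, -24, 37, -9, -43, 35] -> [17, -3, -24, -19, 42, -4, -38, 40]
  [35, -50, 43, 24, -6, -7, 0, 10, -2] -> [37, -48, 45, 26, -4, -5, 2, 12, 0] -> [42, -43, 50, 31, 1, 0, 7, 17, 5]
  [-21, -27, 34, -31, 44, 27, 9, 5, -12] -> [-19, -25, 36, -29, 46, 29, 11, 7, -10] -> [-14, -20, 41, -24, 51, 34, 16, 12, -5]
  probe: [-8, 44, 4, 15, 9, -29] -> [-6, 46, 6, 17, 11, -27] -> [-1, 51, 11, 22, 16, -22]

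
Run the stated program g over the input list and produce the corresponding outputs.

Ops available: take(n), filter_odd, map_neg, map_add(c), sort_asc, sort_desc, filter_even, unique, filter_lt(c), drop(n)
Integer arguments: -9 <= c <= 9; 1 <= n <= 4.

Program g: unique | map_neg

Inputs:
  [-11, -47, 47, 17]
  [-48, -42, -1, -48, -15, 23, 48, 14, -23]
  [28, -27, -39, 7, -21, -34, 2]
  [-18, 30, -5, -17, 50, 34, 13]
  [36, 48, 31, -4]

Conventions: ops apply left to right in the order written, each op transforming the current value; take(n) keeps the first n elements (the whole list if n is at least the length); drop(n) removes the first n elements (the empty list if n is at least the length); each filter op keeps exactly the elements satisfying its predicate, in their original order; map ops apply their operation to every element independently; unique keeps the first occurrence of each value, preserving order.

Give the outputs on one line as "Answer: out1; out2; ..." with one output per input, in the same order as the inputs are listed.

[11, 47, -47, -17]; [48, 42, 1, 15, -23, -48, -14, 23]; [-28, 27, 39, -7, 21, 34, -2]; [18, -30, 5, 17, -50, -34, -13]; [-36, -48, -31, 4]

Execution, op by op:
  [-11, -47, 47, 17] -> [-11, -47, 47, 17] -> [11, 47, -47, -17]
  [-48, -42, -1, -48, -15, 23, 48, 14, -23] -> [-48, -42, -1, -15, 23, 48, 14, -23] -> [48, 42, 1, 15, -23, -48, -14, 23]
  [28, -27, -39, 7, -21, -34, 2] -> [28, -27, -39, 7, -21, -34, 2] -> [-28, 27, 39, -7, 21, 34, -2]
  [-18, 30, -5, -17, 50, 34, 13] -> [-18, 30, -5, -17, 50, 34, 13] -> [18, -30, 5, 17, -50, -34, -13]
  [36, 48, 31, -4] -> [36, 48, 31, -4] -> [-36, -48, -31, 4]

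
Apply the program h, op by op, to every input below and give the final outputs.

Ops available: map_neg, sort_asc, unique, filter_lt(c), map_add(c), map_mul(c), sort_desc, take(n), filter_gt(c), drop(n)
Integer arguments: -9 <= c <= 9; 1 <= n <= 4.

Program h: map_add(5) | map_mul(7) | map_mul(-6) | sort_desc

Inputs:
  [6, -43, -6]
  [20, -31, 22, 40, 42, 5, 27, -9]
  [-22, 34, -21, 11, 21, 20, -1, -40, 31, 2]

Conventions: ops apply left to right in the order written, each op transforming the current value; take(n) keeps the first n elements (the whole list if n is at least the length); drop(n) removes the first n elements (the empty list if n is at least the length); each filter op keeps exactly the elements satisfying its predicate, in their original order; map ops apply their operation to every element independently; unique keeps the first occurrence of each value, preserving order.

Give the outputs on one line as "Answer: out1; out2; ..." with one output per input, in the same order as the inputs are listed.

[1596, 42, -462]; [1092, 168, -420, -1050, -1134, -1344, -1890, -1974]; [1470, 714, 672, -168, -294, -672, -1050, -1092, -1512, -1638]

Execution, op by op:
  [6, -43, -6] -> [11, -38, -1] -> [77, -266, -7] -> [-462, 1596, 42] -> [1596, 42, -462]
  [20, -31, 22, 40, 42, 5, 27, -9] -> [25, -26, 27, 45, 47, 10, 32, -4] -> [175, -182, 189, 315, 329, 70, 224, -28] -> [-1050, 1092, -1134, -1890, -1974, -420, -1344, 168] -> [1092, 168, -420, -1050, -1134, -1344, -1890, -1974]
  [-22, 34, -21, 11, 21, 20, -1, -40, 31, 2] -> [-17, 39, -16, 16, 26, 25, 4, -35, 36, 7] -> [-119, 273, -112, 112, 182, 175, 28, -245, 252, 49] -> [714, -1638, 672, -672, -1092, -1050, -168, 1470, -1512, -294] -> [1470, 714, 672, -168, -294, -672, -1050, -1092, -1512, -1638]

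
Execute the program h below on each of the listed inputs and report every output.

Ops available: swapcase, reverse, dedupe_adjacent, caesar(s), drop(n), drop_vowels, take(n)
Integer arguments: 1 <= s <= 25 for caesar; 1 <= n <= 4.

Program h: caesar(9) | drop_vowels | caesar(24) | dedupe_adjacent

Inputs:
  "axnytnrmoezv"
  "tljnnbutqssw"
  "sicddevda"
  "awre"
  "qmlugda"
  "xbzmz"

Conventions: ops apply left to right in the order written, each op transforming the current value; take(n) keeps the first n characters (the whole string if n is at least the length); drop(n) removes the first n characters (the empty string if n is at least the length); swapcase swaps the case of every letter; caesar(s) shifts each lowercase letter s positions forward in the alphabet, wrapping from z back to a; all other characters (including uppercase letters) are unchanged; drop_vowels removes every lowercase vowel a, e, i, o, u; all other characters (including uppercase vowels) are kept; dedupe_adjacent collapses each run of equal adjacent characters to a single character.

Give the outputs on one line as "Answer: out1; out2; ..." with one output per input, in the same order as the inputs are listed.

"heufautvl"; "aquibaxzd"; "zpjklkh"; "hdl"; "xtbnkh"; "eit"

Execution, op by op:
  "axnytnrmoezv" -> "jgwhcwavxnie" -> "jgwhcwvxn" -> "heufautvl" -> "heufautvl"
  "tljnnbutqssw" -> "cuswwkdczbbf" -> "cswwkdczbbf" -> "aquuibaxzzd" -> "aquibaxzd"
  "sicddevda" -> "brlmmnemj" -> "brlmmnmj" -> "zpjkklkh" -> "zpjklkh"
  "awre" -> "jfan" -> "jfn" -> "hdl" -> "hdl"
  "qmlugda" -> "zvudpmj" -> "zvdpmj" -> "xtbnkh" -> "xtbnkh"
  "xbzmz" -> "gkivi" -> "gkv" -> "eit" -> "eit"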